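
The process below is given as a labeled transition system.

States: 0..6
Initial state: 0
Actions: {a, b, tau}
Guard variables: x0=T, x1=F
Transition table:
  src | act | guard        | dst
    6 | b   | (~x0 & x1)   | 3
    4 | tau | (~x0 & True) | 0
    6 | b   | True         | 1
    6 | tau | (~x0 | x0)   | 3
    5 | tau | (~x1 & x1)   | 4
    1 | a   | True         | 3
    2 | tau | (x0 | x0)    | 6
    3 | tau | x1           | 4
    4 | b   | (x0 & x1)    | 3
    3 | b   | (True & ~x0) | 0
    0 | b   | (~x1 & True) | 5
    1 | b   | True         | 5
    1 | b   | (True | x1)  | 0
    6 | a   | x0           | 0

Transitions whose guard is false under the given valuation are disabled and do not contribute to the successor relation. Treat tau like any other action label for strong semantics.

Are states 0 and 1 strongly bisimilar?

Answer: NOT BISIMILAR

Trace:
Compute ~ classes (split until stable):
  π0 = {{0,1,2,3,4,5,6}}
  π1 = {{0},{1},{2},{3,4,5},{6}}
5 equivalence class(es) (converged in 2)
0∈{0}, 1∈{1}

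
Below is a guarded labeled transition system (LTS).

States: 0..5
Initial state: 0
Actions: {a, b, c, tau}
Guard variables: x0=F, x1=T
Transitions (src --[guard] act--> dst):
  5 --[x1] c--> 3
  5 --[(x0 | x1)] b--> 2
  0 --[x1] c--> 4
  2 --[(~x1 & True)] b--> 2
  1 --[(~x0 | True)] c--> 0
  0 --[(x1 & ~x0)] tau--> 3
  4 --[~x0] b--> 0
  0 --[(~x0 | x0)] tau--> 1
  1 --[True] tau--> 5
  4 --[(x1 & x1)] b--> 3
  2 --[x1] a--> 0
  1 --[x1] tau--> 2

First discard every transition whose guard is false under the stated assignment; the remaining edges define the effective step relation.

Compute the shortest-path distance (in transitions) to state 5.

Answer: 2

Working:
BFS to 5:
  L0 = {0}
  L1 = {1,3,4}
  L2 = {2,5}
first hit 5 at d=2 via tau·tau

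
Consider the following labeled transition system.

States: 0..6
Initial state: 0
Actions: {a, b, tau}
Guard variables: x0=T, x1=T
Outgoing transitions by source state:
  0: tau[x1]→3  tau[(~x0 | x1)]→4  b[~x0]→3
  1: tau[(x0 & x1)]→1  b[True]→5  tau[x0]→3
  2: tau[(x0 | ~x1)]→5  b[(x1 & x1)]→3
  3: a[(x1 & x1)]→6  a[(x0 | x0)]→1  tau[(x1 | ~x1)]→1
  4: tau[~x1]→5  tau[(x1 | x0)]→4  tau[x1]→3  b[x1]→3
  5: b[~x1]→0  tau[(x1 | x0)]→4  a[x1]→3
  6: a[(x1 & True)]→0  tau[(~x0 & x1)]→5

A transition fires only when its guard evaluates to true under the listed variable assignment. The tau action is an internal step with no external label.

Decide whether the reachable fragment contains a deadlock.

Answer: DEADLOCK-FREE

Trace:
Reachable = {0,1,3,4,5,6}
  0: tau→3  tau→4  [deg 2]
  1: b→5  tau→1  tau→3  [deg 3]
  3: a→1  a→6  tau→1  [deg 3]
  4: b→3  tau→3  tau→4  [deg 3]
  5: a→3  tau→4  [deg 2]
  6: a→0  [deg 1]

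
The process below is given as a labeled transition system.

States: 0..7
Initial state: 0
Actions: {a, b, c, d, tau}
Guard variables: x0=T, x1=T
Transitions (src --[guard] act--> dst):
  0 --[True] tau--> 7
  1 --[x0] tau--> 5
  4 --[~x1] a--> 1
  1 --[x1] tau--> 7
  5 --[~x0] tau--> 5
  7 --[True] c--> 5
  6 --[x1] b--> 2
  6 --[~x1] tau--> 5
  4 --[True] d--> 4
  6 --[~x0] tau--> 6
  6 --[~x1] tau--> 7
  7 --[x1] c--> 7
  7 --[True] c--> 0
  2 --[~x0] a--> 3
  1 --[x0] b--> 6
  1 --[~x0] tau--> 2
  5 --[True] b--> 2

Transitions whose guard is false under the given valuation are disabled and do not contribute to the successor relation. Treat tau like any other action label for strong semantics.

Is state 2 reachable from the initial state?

Answer: REACHABLE

Trace:
After dropping false guards: 10 live edges.
L0 = {0}
L1 = {7}  total {0,7}
L2 = {5}  total {0,5,7}
L3 = {2}  total {0,2,5,7}
R = {0,2,5,7}
witness 2: tau·c·b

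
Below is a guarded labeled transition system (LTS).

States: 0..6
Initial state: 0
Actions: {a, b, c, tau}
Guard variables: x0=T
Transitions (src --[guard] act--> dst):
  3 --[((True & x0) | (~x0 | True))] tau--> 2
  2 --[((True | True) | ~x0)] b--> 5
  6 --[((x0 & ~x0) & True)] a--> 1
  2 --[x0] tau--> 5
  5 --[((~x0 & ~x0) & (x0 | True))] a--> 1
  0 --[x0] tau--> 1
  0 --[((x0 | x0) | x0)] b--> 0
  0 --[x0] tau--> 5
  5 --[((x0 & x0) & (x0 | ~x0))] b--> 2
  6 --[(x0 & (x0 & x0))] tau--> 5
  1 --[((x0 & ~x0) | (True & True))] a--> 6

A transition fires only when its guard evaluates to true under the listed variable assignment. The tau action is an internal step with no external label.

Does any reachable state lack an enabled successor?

Reachable = {0,1,2,5,6}
  0: b→0  tau→1  tau→5  [3 exit(s)]
  1: a→6  [1 exit(s)]
  2: b→5  tau→5  [2 exit(s)]
  5: b→2  [1 exit(s)]
  6: tau→5  [1 exit(s)]

Answer: DEADLOCK-FREE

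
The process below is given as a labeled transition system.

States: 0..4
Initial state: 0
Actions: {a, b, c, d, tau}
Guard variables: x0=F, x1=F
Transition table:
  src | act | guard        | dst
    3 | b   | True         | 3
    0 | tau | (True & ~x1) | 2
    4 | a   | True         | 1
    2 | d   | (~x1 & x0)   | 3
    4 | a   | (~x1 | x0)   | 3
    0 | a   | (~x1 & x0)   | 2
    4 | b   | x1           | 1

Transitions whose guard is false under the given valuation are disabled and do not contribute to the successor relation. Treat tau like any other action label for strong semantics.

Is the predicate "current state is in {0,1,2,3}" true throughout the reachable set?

Answer: INVARIANT HOLDS

Working:
Inv-set: {0,1,2,3}
Reach set: {0,2}
  0: ok
  2: ok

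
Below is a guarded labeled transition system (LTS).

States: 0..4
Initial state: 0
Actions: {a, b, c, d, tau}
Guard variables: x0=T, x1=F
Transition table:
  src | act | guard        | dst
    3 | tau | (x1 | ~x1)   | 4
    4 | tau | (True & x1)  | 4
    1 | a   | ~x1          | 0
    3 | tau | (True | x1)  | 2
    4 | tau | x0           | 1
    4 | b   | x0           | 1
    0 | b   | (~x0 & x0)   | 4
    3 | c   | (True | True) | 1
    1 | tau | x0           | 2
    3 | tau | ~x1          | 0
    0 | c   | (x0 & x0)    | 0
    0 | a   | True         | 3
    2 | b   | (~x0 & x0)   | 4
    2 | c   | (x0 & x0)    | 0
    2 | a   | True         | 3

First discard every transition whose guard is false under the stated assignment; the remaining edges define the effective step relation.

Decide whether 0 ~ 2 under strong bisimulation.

Answer: BISIMILAR

Analysis:
Refine partition for ~:
  P[0] = {{0,1,2,3,4}}
  P[1] = {{0,2},{1},{3},{4}}
4 equivalence class(es) (converged in 2)
class of 0: {0,2}; class of 2: {0,2}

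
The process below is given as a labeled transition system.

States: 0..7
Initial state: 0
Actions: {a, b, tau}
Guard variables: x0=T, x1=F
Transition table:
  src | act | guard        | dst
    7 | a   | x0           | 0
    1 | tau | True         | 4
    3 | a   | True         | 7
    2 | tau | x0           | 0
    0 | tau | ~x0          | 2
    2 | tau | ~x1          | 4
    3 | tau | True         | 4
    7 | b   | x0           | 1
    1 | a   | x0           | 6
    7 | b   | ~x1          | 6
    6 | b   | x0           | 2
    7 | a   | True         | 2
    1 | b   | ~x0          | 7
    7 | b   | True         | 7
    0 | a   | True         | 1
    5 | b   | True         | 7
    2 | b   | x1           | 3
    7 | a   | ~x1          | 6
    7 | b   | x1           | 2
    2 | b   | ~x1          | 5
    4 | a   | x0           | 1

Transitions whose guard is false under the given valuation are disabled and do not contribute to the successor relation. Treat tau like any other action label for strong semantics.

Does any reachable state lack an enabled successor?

Answer: DEADLOCK-FREE

Working:
Reach set: {0,1,2,4,5,6,7}
  0: a→1  [1 out]
  1: a→6  tau→4  [2 out]
  2: b→5  tau→0  tau→4  [3 out]
  4: a→1  [1 out]
  5: b→7  [1 out]
  6: b→2  [1 out]
  7: a→0  a→2  a→6  b→1  b→6  b→7  [6 out]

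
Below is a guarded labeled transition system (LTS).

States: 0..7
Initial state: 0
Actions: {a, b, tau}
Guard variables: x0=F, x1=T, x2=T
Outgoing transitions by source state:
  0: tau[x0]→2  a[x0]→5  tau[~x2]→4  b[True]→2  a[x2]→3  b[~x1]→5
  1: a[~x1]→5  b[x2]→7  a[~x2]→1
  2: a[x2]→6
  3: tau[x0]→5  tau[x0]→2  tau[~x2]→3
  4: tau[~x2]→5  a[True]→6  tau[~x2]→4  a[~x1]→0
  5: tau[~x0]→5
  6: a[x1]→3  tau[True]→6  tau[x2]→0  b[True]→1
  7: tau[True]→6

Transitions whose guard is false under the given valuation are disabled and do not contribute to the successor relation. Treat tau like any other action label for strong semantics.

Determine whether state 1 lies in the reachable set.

Answer: REACHABLE

Analysis:
11 transition(s) survive guard evaluation.
Layer 0: {0}
Layer 1: {2,3}  total {0,2,3}
Layer 2: {6}  total {0,2,3,6}
Layer 3: {1}  total {0,1,2,3,6}
Layer 4: {7}  total {0,1,2,3,6,7}
Reach set: {0,1,2,3,6,7}
trace reaching 1: b·a·b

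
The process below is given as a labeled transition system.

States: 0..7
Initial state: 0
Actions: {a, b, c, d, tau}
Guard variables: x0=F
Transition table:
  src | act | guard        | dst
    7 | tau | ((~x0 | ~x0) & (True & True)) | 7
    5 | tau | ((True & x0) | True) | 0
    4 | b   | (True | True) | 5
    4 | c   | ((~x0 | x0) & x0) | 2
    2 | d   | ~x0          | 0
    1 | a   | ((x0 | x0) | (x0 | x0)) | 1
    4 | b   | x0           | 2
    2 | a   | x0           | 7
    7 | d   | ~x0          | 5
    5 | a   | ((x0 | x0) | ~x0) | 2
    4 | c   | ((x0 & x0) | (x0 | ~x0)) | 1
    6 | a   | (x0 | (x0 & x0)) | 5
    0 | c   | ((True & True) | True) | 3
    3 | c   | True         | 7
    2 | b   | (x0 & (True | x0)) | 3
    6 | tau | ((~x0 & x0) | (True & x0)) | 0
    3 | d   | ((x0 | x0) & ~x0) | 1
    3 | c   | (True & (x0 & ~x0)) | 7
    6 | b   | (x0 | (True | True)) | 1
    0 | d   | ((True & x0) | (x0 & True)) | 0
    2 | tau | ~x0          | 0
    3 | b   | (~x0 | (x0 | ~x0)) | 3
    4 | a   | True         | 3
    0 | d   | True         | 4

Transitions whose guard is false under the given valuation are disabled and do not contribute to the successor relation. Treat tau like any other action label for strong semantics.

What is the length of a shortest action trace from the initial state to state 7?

Breadth-first toward 7:
  Layer 0: {0}
  Layer 1: {3,4}
  Layer 2: {1,5,7}
7 enters at depth 2; path c·c

Answer: 2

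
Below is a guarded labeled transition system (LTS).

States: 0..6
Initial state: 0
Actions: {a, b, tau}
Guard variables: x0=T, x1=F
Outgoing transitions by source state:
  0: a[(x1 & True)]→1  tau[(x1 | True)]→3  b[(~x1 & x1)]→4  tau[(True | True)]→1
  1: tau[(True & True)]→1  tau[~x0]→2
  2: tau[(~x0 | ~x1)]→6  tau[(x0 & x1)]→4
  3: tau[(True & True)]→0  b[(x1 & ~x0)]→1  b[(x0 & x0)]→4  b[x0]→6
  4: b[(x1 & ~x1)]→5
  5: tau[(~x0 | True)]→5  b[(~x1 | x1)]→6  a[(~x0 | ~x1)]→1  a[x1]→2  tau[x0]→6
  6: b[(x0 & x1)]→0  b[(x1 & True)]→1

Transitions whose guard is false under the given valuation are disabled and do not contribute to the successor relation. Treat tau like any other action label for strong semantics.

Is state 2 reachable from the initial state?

11 transition(s) survive guard evaluation.
Layer 0: {0}
Layer 1: {1,3}  total {0,1,3}
Layer 2: {4,6}  total {0,1,3,4,6}
R = {0,1,3,4,6}

Answer: UNREACHABLE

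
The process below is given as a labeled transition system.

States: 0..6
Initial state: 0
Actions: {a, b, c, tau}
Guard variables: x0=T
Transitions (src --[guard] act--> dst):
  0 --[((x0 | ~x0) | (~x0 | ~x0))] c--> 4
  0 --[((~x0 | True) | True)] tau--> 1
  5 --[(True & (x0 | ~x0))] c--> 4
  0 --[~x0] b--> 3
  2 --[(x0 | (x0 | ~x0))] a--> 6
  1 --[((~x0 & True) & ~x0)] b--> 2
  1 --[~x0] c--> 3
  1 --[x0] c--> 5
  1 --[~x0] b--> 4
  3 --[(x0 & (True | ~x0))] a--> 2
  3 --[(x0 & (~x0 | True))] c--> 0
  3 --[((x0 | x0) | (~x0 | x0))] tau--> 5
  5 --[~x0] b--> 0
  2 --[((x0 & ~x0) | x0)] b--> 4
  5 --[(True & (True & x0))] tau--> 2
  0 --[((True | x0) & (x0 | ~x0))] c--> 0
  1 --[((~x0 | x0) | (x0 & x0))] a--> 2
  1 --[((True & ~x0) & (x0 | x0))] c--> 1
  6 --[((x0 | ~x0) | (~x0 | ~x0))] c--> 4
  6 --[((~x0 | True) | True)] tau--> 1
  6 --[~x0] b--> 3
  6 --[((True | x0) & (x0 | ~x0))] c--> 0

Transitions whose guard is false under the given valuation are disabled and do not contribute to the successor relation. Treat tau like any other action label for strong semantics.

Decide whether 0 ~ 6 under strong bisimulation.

Answer: BISIMILAR

Trace:
Refine partition for ~:
  round 0: {{0,1,2,3,4,5,6}}
  round 1: {{0,5,6},{1},{2},{3},{4}}
  round 2: {{0,6},{1},{2},{3},{4},{5}}
6 equivalence class(es) (converged in 3)
class of 0: {0,6}; class of 6: {0,6}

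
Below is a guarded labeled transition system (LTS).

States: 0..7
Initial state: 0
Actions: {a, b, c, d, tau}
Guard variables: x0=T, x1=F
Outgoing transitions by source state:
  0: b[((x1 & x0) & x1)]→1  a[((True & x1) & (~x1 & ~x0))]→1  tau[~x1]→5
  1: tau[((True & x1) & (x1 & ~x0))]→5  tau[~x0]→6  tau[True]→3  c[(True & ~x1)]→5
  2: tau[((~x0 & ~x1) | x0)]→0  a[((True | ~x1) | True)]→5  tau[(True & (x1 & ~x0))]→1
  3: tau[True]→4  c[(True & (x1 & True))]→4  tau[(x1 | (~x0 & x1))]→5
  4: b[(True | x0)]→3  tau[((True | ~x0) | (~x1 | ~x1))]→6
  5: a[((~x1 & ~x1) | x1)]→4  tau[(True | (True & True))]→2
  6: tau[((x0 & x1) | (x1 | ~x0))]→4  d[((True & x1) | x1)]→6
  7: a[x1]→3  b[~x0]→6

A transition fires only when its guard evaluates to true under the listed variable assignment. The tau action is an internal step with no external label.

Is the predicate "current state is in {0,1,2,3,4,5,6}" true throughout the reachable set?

Safe = {0,1,2,3,4,5,6}
Reach set: {0,2,3,4,5,6}
  0: safe
  2: safe
  3: safe
  4: safe
  5: safe
  6: safe

Answer: INVARIANT HOLDS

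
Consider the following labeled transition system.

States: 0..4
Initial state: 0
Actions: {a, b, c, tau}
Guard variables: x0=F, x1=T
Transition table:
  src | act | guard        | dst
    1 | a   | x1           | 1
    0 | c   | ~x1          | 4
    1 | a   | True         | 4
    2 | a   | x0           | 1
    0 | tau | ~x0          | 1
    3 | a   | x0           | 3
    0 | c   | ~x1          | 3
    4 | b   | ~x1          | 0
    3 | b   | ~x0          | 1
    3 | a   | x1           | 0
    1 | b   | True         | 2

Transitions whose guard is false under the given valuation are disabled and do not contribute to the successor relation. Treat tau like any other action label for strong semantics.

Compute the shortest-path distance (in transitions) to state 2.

BFS to 2:
  depth 0: {0}
  depth 1: {1}
  depth 2: {2,4}
depth(2)=2, e.g. tau·b

Answer: 2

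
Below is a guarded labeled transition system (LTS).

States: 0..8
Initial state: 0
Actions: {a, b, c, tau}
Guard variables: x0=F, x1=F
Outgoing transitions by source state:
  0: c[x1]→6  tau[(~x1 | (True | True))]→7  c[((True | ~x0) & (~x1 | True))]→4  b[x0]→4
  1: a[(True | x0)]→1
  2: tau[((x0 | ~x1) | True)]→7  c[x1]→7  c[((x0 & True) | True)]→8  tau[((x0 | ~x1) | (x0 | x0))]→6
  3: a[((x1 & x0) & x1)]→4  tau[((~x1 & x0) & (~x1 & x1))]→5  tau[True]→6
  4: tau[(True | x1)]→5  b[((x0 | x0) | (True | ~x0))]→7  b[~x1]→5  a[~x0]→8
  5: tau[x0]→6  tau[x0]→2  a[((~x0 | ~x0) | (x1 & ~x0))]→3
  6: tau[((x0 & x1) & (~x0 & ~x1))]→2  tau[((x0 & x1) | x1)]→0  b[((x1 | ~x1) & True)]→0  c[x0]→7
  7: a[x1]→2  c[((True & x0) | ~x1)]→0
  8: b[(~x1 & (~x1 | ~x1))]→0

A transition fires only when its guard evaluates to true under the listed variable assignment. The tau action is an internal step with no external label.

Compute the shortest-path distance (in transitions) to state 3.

Breadth-first toward 3:
  Layer 0: {0}
  Layer 1: {4,7}
  Layer 2: {5,8}
  Layer 3: {3}
first hit 3 at d=3 via c·b·a

Answer: 3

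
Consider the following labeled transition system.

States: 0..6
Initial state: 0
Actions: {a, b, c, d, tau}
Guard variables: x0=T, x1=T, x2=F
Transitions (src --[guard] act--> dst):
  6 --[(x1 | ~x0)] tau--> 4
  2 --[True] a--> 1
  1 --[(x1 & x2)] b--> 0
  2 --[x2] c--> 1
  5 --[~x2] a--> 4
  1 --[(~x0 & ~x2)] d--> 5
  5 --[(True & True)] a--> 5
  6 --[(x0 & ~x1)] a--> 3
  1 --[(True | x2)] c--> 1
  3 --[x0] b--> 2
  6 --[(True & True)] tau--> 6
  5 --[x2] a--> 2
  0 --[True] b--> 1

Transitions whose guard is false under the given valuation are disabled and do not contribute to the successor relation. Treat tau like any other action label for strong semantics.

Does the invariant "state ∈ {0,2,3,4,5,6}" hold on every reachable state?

Inv-set: {0,2,3,4,5,6}
Reachable = {0,1}
  0: ✓
  1: VIOLATES
reach 1 via b — violates

Answer: INVARIANT VIOLATED at state 1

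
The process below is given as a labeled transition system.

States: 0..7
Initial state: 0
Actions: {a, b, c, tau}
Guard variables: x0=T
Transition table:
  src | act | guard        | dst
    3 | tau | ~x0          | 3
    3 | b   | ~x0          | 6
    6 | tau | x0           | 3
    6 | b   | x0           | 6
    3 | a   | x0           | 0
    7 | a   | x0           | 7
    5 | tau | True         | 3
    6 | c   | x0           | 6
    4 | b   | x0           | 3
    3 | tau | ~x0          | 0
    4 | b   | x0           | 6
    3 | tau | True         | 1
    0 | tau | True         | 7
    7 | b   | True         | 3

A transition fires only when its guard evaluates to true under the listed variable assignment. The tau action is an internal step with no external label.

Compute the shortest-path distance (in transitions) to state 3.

BFS to 3:
  depth 0: {0}
  depth 1: {7}
  depth 2: {3}
depth(3)=2, e.g. tau·b

Answer: 2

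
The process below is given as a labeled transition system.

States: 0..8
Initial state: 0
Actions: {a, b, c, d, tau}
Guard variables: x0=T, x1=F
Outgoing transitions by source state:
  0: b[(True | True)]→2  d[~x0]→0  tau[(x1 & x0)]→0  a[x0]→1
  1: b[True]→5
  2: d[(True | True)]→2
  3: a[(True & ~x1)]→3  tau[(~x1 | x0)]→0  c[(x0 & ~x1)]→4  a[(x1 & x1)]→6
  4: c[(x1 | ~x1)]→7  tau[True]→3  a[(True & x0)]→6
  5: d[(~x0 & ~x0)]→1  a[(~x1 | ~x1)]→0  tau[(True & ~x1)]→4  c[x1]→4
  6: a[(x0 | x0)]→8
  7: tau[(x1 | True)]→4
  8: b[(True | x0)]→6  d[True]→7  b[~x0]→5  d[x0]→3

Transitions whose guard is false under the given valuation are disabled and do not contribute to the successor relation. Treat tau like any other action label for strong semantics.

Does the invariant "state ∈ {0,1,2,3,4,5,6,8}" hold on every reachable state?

Answer: INVARIANT VIOLATED at state 7

Analysis:
Safe = {0,1,2,3,4,5,6,8}
Reach set: {0,1,2,3,4,5,6,7,8}
  0: safe
  1: safe
  2: safe
  3: safe
  4: safe
  5: safe
  6: safe
  7: outside
  8: safe
reach 7 via a·b·tau·c — violates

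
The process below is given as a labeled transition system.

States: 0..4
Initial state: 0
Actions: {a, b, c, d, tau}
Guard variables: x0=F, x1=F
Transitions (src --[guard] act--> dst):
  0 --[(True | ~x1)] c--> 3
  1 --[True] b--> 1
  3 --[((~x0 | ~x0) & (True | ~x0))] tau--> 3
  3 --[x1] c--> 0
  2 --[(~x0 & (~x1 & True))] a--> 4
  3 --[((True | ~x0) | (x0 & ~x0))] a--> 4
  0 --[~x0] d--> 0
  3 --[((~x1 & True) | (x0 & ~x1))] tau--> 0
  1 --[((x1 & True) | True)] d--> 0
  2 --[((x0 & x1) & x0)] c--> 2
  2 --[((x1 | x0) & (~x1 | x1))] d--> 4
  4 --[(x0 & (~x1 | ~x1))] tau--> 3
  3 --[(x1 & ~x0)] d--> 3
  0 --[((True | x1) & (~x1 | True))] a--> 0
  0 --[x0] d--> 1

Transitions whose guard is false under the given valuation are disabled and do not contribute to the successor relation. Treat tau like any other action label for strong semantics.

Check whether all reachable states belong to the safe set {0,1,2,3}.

Safe = {0,1,2,3}
R = {0,3,4}
  0: ok
  3: ok
  4: VIOLATES
reach 4 via c·a — violates

Answer: INVARIANT VIOLATED at state 4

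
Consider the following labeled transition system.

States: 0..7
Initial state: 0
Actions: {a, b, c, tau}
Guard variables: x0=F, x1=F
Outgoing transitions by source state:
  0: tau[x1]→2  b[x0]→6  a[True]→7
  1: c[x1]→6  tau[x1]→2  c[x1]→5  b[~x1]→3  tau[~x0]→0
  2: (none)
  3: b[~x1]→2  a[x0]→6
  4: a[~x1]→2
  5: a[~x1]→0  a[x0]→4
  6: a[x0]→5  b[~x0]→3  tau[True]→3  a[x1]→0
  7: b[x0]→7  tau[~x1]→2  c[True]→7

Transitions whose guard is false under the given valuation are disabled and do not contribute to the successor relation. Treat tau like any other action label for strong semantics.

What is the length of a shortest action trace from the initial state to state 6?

Answer: UNREACHABLE

Trace:
BFS to 6:
  L0 = {0}
  L1 = {7}
  L2 = {2}
6 never appears.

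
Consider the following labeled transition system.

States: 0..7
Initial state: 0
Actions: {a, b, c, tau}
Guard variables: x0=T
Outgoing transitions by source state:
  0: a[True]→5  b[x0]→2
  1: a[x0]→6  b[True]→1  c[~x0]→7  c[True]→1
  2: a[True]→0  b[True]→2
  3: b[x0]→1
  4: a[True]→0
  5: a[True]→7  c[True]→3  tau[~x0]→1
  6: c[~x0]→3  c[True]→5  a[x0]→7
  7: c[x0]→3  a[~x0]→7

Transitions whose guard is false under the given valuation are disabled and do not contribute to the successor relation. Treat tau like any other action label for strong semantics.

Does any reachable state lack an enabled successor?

Answer: DEADLOCK-FREE

Analysis:
R = {0,1,2,3,5,6,7}
  0: a→5  b→2  [2 exit(s)]
  1: a→6  b→1  c→1  [3 exit(s)]
  2: a→0  b→2  [2 exit(s)]
  3: b→1  [1 exit(s)]
  5: a→7  c→3  [2 exit(s)]
  6: a→7  c→5  [2 exit(s)]
  7: c→3  [1 exit(s)]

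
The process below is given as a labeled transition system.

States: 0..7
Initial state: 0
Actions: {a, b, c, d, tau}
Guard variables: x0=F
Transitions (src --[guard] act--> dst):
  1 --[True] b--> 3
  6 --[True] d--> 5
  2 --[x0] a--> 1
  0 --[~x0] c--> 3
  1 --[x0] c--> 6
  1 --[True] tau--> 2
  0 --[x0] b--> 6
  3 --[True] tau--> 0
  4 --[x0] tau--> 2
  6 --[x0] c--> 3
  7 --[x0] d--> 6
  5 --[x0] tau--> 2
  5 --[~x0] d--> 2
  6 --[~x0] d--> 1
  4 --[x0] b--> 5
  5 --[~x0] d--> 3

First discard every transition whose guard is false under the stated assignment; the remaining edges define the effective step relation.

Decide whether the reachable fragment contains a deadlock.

Reachable = {0,3}
  0: c→3  [1 exit(s)]
  3: tau→0  [1 exit(s)]

Answer: DEADLOCK-FREE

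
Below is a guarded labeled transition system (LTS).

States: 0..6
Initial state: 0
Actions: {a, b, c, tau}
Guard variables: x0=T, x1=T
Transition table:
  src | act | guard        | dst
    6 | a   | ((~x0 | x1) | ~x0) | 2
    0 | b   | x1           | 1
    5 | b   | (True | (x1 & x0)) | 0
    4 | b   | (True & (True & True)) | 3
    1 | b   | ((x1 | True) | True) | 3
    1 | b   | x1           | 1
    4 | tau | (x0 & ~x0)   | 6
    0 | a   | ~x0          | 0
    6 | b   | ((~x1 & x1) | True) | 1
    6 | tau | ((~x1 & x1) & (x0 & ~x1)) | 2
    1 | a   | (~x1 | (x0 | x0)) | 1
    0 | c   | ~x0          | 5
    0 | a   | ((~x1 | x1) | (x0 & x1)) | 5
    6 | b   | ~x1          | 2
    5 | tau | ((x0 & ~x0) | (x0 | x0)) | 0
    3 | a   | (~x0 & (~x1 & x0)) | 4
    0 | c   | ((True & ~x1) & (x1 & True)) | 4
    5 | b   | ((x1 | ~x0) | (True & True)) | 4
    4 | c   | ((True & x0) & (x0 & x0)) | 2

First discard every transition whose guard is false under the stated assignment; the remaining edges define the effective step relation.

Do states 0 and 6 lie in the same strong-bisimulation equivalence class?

Bisimulation quotient by refinement:
  round 0: {{0,1,2,3,4,5,6}}
  round 1: {{0,1,6},{2,3},{4},{5}}
  round 2: {{0},{1},{2,3},{4},{5},{6}}
stable after 3 split(s): 6 block(s)
0∈{0}, 6∈{6}

Answer: NOT BISIMILAR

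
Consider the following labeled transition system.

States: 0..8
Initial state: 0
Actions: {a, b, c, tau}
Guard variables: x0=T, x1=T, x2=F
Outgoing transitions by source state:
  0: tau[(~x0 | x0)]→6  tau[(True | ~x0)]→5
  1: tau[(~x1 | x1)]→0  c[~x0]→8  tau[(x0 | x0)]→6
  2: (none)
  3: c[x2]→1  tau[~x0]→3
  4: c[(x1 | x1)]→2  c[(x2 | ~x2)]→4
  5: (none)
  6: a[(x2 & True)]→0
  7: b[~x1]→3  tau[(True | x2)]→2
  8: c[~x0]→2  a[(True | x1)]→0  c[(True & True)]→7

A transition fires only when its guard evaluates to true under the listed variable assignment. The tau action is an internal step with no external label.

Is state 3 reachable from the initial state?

Answer: UNREACHABLE

Analysis:
Guard filter leaves 9 enabled edge(s).
L0 = {0}
L1 = {5,6}  now seen {0,5,6}
R = {0,5,6}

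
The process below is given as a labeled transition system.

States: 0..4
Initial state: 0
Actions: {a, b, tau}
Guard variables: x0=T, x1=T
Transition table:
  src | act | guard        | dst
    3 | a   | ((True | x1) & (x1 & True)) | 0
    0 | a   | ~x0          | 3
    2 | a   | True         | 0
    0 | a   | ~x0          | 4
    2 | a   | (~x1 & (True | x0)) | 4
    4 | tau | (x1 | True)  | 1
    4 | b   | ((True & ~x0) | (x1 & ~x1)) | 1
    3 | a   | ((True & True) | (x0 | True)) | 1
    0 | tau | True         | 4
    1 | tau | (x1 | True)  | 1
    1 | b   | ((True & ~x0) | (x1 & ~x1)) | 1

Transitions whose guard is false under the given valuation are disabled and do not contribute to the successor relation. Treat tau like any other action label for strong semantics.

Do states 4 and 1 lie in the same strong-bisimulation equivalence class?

Answer: BISIMILAR

Working:
Bisimulation quotient by refinement:
  round 0: {{0,1,2,3,4}}
  round 1: {{0,1,4},{2,3}}
2 equivalence class(es) (converged in 2)
[4]={0,1,4}  [1]={0,1,4}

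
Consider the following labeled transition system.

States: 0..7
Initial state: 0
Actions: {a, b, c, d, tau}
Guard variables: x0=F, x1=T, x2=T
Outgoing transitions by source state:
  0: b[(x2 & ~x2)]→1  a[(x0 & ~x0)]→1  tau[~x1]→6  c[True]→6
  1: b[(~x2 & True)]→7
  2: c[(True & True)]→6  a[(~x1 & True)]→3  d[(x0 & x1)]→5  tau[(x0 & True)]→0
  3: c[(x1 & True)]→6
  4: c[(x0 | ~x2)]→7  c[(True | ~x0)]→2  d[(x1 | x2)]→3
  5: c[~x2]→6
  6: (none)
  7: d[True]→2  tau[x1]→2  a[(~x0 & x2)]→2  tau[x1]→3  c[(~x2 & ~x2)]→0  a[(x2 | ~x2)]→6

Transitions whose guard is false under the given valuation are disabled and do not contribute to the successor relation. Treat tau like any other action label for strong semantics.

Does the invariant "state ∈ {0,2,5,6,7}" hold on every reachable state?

Safe = {0,2,5,6,7}
R = {0,6}
  0: safe
  6: safe

Answer: INVARIANT HOLDS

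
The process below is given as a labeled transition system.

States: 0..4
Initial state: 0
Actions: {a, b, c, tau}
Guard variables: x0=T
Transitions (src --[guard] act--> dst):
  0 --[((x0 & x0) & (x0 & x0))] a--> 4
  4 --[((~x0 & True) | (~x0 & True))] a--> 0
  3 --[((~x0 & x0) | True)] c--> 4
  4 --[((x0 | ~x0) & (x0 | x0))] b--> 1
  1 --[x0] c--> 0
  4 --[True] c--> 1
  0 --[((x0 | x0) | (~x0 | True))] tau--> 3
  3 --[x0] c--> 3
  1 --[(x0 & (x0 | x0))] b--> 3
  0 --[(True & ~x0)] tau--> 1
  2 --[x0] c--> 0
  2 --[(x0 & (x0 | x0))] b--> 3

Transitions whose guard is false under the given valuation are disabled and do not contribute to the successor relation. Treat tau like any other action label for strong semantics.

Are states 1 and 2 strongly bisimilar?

Compute ~ classes (split until stable):
  round 0: {{0,1,2,3,4}}
  round 1: {{0},{1,2,4},{3}}
  round 2: {{0},{1,2},{3},{4}}
4 equivalence class(es) (converged in 3)
[1]={1,2}  [2]={1,2}

Answer: BISIMILAR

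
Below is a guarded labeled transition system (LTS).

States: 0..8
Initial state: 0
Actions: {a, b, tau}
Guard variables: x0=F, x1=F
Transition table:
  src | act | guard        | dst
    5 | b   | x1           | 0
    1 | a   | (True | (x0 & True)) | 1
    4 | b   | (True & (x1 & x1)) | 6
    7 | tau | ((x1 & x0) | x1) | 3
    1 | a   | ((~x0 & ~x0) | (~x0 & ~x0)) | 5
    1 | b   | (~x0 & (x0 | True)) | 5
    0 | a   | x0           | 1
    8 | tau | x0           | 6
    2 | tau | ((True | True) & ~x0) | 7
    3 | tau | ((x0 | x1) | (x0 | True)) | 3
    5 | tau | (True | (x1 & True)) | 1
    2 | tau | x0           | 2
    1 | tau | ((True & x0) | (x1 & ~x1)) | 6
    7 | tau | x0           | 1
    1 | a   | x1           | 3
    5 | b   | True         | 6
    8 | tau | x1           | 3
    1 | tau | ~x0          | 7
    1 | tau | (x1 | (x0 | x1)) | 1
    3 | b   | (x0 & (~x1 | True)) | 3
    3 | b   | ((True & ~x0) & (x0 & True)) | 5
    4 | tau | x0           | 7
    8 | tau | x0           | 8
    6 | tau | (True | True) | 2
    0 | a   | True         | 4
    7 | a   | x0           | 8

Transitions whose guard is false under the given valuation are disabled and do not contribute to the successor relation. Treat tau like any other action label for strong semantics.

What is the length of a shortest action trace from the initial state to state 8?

BFS to 8:
  L0 = {0}
  L1 = {4}
8 never appears.

Answer: UNREACHABLE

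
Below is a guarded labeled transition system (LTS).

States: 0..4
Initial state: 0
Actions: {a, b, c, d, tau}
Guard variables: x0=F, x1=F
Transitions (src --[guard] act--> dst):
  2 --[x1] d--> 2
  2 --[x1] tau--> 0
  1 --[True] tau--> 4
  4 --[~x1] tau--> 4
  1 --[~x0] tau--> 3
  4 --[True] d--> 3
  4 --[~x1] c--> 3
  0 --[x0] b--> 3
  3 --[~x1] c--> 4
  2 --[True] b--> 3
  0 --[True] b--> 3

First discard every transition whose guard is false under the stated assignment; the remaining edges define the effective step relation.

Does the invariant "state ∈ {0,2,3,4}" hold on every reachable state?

Inv-set: {0,2,3,4}
Reachable = {0,3,4}
  0: safe
  3: safe
  4: safe

Answer: INVARIANT HOLDS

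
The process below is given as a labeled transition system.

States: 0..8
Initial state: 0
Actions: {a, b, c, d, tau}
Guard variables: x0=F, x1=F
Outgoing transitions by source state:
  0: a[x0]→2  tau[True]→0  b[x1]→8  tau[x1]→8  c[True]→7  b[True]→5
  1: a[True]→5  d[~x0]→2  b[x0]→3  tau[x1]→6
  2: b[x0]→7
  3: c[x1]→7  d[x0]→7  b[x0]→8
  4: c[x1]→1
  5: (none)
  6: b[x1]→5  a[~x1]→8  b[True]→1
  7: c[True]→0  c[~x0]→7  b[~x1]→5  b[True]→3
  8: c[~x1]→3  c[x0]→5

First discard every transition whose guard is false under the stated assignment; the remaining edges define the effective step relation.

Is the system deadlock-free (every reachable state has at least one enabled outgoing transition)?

Reach set: {0,3,5,7}
  0: b→5  c→7  tau→0  [3 exit(s)]
  3: ∅  [no exit]
  5: ∅  [no exit]
  7: b→3  b→5  c→0  c→7  [4 exit(s)]
Path to 3: c·b

Answer: DEADLOCK at state 3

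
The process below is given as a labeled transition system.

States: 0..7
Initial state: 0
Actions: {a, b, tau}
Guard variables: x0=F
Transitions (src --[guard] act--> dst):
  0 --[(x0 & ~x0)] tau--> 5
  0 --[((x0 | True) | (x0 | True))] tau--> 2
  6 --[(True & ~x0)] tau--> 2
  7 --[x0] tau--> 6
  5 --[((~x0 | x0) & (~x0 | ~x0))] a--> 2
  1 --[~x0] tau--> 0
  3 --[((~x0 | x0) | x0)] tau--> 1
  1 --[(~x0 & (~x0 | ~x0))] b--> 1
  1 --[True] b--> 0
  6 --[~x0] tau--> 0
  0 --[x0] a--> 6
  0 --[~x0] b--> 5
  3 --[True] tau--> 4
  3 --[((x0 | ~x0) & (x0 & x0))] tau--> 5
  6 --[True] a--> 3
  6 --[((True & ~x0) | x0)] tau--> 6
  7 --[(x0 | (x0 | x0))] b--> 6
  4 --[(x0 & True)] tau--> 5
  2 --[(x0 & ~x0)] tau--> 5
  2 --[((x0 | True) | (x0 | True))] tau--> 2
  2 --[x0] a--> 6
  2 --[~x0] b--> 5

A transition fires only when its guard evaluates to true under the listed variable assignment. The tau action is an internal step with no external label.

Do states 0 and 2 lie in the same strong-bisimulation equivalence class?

Answer: BISIMILAR

Analysis:
Refine partition for ~:
  round 0: {{0,1,2,3,4,5,6,7}}
  round 1: {{0,1,2},{3},{4,7},{5},{6}}
  round 2: {{0,2},{1},{3},{4,7},{5},{6}}
stable after 3 split(s): 6 block(s)
[0]={0,2}  [2]={0,2}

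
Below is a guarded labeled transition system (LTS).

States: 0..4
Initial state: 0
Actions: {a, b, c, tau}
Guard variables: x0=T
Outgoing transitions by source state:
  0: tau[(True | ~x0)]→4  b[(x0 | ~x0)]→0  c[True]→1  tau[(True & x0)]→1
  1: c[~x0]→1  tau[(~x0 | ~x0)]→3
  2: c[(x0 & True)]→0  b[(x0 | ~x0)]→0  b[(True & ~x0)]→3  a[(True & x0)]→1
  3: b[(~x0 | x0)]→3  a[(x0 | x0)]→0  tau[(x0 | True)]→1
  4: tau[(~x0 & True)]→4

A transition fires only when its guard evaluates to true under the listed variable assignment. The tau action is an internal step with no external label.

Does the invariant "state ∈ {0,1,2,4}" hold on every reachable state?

Answer: INVARIANT HOLDS

Trace:
Allowed set {0,1,2,4}
Reach set: {0,1,4}
  0: ✓
  1: ✓
  4: ✓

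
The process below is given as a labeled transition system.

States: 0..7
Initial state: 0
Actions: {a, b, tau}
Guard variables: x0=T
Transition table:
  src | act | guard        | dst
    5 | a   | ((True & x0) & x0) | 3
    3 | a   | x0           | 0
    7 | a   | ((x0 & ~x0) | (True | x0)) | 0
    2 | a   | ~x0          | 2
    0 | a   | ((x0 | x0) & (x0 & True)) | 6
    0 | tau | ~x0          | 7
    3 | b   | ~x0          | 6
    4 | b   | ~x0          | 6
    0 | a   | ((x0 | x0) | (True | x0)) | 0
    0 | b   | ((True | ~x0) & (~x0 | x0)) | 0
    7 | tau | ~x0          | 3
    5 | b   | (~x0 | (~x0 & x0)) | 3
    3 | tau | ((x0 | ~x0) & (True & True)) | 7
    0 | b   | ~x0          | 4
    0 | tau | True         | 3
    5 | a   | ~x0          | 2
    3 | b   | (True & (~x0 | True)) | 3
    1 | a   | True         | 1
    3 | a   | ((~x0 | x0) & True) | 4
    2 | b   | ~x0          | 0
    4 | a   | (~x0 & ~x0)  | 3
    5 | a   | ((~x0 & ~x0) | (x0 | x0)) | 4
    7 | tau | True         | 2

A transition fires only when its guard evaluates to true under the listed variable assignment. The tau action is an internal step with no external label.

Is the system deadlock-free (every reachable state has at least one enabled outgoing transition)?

R = {0,2,3,4,6,7}
  0: a→0  a→6  b→0  tau→3  [4 exit(s)]
  2: ∅  [STUCK]
  3: a→0  a→4  b→3  tau→7  [4 exit(s)]
  4: ∅  [STUCK]
  6: ∅  [STUCK]
  7: a→0  tau→2  [2 exit(s)]
Path to 2: tau·tau·tau

Answer: DEADLOCK at state 2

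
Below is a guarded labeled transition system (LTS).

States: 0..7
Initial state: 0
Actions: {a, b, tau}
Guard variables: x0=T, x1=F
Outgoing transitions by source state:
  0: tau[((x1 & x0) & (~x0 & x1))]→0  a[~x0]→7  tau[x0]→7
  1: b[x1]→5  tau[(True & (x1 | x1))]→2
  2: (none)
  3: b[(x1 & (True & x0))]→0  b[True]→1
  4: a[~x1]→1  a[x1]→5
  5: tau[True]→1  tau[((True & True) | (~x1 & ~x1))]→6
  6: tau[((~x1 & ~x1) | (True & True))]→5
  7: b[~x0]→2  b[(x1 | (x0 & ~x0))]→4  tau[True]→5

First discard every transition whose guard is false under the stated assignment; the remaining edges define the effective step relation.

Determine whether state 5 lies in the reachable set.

Guard filter leaves 7 enabled edge(s).
Layer 0: {0}
Layer 1: {7}  now seen {0,7}
Layer 2: {5}  now seen {0,5,7}
Layer 3: {1,6}  now seen {0,1,5,6,7}
R = {0,1,5,6,7}
witness 5: tau·tau

Answer: REACHABLE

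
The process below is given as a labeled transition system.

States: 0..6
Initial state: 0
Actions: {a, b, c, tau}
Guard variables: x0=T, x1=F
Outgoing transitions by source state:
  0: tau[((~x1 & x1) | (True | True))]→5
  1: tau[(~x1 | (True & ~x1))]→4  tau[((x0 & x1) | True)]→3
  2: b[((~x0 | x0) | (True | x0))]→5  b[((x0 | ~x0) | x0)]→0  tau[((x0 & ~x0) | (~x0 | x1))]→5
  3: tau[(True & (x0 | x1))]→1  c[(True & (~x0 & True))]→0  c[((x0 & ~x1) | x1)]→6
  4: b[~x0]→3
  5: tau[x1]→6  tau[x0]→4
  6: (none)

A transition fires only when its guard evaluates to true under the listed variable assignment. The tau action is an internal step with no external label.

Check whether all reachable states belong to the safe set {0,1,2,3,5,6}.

Answer: INVARIANT VIOLATED at state 4

Trace:
Allowed set {0,1,2,3,5,6}
R = {0,4,5}
  0: ok
  4: ✗ unsafe
  5: ok
reach 4 via tau·tau — violates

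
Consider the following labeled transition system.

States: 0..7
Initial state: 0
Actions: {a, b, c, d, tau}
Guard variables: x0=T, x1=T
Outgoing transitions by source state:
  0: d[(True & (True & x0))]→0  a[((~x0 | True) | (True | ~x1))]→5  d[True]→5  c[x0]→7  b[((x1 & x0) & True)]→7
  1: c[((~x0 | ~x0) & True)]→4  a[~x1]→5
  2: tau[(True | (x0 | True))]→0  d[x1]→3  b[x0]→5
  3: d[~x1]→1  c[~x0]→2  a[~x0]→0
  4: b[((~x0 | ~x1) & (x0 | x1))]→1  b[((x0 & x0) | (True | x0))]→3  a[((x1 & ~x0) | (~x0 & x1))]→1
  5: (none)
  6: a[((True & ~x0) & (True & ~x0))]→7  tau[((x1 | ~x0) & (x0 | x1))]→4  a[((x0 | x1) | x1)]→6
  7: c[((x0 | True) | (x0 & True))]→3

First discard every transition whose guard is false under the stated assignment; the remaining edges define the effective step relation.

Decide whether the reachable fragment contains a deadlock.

Answer: DEADLOCK at state 3

Analysis:
Reachable = {0,3,5,7}
  0: a→5  b→7  c→7  d→0  d→5  [deg 5]
  3: ∅  [no exit]
  5: ∅  [no exit]
  7: c→3  [deg 1]
witness 3: c·c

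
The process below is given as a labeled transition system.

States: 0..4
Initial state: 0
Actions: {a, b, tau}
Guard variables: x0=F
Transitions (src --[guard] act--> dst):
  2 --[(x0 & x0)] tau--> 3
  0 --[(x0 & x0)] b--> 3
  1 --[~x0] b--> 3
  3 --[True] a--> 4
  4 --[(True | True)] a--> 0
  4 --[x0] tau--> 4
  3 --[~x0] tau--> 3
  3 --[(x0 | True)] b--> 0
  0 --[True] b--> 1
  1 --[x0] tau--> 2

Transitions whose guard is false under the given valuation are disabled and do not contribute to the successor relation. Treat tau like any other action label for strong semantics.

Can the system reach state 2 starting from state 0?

6 transition(s) survive guard evaluation.
L0 = {0}
L1 = {1}  total {0,1}
L2 = {3}  total {0,1,3}
L3 = {4}  total {0,1,3,4}
Reachable = {0,1,3,4}

Answer: UNREACHABLE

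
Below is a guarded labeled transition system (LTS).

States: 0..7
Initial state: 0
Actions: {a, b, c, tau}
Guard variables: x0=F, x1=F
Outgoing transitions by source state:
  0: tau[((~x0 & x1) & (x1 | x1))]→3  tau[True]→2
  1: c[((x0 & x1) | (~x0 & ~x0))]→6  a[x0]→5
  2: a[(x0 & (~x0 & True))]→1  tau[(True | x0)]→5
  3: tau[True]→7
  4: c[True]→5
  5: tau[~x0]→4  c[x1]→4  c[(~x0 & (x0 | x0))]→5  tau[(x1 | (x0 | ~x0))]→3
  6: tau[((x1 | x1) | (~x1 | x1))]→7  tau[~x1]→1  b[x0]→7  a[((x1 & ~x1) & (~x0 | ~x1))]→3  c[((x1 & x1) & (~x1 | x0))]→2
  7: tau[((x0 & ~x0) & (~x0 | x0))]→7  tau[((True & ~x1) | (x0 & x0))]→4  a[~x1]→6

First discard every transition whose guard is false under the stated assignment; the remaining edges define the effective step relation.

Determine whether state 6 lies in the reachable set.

Answer: REACHABLE

Analysis:
11 transition(s) survive guard evaluation.
depth 0: {0}
depth 1: {2}  total {0,2}
depth 2: {5}  total {0,2,5}
depth 3: {3,4}  total {0,2,3,4,5}
depth 4: {7}  total {0,2,3,4,5,7}
depth 5: {6}  total {0,2,3,4,5,6,7}
depth 6: {1}  total {0,1,2,3,4,5,6,7}
Reachable = {0,1,2,3,4,5,6,7}
witness 6: tau·tau·tau·tau·a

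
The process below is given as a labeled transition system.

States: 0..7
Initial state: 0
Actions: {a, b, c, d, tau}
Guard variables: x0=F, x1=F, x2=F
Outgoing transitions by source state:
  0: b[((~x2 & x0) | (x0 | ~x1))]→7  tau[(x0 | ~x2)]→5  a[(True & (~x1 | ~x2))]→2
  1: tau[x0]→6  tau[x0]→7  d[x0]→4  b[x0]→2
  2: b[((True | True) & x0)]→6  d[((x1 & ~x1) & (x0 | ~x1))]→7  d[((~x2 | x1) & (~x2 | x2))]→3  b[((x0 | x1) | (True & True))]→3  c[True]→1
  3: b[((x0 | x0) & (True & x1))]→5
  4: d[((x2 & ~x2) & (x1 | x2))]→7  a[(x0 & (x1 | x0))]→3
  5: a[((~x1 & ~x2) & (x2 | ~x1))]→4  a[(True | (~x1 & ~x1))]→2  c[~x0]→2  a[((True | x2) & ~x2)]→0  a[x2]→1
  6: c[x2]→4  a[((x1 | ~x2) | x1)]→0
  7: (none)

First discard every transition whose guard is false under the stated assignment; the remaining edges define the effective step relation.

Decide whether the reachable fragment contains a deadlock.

Answer: DEADLOCK at state 1

Analysis:
Reachable = {0,1,2,3,4,5,7}
  0: a→2  b→7  tau→5  [deg 3]
  1: ∅  [STUCK]
  2: b→3  c→1  d→3  [deg 3]
  3: ∅  [STUCK]
  4: ∅  [STUCK]
  5: a→0  a→2  a→4  c→2  [deg 4]
  7: ∅  [STUCK]
Path to 1: a·c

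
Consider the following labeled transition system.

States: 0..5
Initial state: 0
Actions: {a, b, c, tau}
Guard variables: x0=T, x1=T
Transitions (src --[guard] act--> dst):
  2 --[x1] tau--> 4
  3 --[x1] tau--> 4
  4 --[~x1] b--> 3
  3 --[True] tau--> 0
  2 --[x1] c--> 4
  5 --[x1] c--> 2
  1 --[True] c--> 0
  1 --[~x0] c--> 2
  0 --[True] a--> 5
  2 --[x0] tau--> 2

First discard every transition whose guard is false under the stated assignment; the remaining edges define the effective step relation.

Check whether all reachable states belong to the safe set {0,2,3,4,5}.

Answer: INVARIANT HOLDS

Analysis:
Allowed set {0,2,3,4,5}
R = {0,2,4,5}
  0: ✓
  2: ✓
  4: ✓
  5: ✓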